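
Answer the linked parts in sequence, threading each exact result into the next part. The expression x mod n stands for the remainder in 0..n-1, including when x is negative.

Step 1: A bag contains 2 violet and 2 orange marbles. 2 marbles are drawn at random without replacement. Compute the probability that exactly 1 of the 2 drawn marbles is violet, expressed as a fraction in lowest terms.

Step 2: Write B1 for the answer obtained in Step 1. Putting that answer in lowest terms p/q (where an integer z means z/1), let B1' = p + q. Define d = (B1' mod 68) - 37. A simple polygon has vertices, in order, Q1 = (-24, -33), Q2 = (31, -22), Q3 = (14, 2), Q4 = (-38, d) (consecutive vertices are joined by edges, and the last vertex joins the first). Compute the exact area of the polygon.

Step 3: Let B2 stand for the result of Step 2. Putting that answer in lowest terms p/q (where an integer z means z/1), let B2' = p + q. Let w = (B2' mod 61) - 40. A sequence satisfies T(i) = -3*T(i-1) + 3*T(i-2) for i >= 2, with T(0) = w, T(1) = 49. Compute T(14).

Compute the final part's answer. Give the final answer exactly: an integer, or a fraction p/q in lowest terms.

-1705739715

Step 1: total draws C(4,2) = 6; favorable C(2,1)*C(2,1) = 4; P = 2/3; answer 2/3
Step 2: B1 = 2/3; threaded value p + q = 5; d = -32; cross terms: (-24*-22 - 31*-33)=1551, (31*2 - 14*-22)=370, (14*-32 - -38*2)=-372, (-38*-33 - -24*-32)=486; twice the area = |2035| = 2035; area = 2035/2; answer 2035/2
Step 3: B2 = 2035/2; threaded value p + q = 2037; w = -16; T(2) = -3*(49) + 3*(-16) = -195; iterating: T(2)=-195, T(3)=732, T(4)=-2781, T(5)=10539, T(6)=-39960, T(7)=151497, T(8)=-574371, T(9)=2177604, T(10)=-8255925, T(11)=31300587, T(12)=-118669536, T(13)=449910369, T(14)=-1705739715; answer -1705739715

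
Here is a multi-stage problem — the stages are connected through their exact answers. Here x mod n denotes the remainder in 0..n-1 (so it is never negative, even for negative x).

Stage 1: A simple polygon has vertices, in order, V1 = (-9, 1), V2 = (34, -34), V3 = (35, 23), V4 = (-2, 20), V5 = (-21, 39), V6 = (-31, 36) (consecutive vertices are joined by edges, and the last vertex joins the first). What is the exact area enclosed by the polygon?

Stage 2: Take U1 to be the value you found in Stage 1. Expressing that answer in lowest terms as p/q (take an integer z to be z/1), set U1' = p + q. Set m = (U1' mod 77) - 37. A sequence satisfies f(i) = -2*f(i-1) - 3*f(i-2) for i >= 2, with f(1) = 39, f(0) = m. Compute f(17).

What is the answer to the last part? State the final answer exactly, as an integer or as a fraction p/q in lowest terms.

-153369

Stage 1: cross terms: (-9*-34 - 34*1)=272, (34*23 - 35*-34)=1972, (35*20 - -2*23)=746, (-2*39 - -21*20)=342, (-21*36 - -31*39)=453, (-31*1 - -9*36)=293; twice the area = |4078| = 4078; area = 2039; answer 2039
Stage 2: U1 = 2039; threaded value p + q = 2040; m = 1; f(2) = -2*(39) - 3*(1) = -81; iterating: f(2)=-81, f(3)=45, f(4)=153, f(5)=-441, f(6)=423, f(7)=477, f(8)=-2223, f(9)=3015, f(10)=639, f(11)=-10323, f(12)=18729, f(13)=-6489, f(14)=-43209, f(15)=105885, f(16)=-82143, f(17)=-153369; answer -153369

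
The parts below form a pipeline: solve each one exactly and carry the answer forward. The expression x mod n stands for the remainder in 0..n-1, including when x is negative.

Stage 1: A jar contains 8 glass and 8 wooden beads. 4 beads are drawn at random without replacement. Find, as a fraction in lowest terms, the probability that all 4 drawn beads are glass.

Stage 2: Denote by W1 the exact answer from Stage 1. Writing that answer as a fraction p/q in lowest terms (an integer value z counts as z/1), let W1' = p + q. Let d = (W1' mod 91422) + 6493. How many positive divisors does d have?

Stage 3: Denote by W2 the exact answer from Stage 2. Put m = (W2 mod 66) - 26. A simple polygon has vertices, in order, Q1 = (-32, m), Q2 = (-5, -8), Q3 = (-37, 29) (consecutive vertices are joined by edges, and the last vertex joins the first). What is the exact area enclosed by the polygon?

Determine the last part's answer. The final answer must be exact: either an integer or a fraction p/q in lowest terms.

1063/2

Stage 1: total draws C(16,4) = 1820; favorable C(8,4) = 70; P = 1/26; answer 1/26
Stage 2: W1 = 1/26; threaded value p + q = 27; d = 6520; 6520 = 2^3 * 5 * 163; number of divisors = (3+1) * (1+1) * (1+1) = 16; answer 16
Stage 3: W2 = 16; m = -10; cross terms: (-32*-8 - -5*-10)=206, (-5*29 - -37*-8)=-441, (-37*-10 - -32*29)=1298; twice the area = |1063| = 1063; area = 1063/2; answer 1063/2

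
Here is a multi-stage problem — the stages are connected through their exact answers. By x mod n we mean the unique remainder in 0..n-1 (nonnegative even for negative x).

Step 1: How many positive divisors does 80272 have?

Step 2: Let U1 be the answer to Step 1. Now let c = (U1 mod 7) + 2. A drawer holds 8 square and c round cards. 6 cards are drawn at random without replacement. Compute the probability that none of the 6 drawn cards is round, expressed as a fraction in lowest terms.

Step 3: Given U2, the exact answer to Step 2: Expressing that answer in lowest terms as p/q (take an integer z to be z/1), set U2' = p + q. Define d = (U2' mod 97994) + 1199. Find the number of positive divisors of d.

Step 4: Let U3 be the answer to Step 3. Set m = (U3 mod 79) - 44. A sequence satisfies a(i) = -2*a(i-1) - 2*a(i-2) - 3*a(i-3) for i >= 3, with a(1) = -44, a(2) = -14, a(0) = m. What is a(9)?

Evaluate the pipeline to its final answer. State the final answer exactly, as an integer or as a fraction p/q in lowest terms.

3676

Step 1: 80272 = 2^4 * 29 * 173; number of divisors = (4+1) * (1+1) * (1+1) = 20; answer 20
Step 2: U1 = 20; c = 8; total draws C(16,6) = 8008; favorable C(8,6) = 28; P = 1/286; answer 1/286
Step 3: U2 = 1/286; threaded value p + q = 287; d = 1486; 1486 = 2 * 743; number of divisors = (1+1) * (1+1) = 4; answer 4
Step 4: U3 = 4; m = -40; a(3) = -2*(-14) - 2*(-44) - 3*(-40) = 236; iterating: a(3)=236, a(4)=-312, a(5)=194, a(6)=-472, a(7)=1492, a(8)=-2622, a(9)=3676; answer 3676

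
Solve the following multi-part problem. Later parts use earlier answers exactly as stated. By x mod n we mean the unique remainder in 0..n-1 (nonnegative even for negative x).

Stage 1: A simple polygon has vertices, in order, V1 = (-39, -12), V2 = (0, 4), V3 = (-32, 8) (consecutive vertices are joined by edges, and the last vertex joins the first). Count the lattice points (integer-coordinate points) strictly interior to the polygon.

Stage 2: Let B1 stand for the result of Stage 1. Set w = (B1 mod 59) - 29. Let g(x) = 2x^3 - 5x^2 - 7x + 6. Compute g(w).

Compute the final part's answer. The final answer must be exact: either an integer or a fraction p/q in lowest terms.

654

Stage 1: cross terms: (-39*4 - 0*-12)=-156, (0*8 - -32*4)=128, (-32*-12 - -39*8)=696; twice the area = |668| = 668; area = 334; boundary points = 1 + 4 + 1 = 6; strictly interior points = area - boundary/2 + 1 = 332; answer 332
Stage 2: B1 = 332; w = 8; 2*(8)^3 - 5*(8)^2 - 7*(8)^1 + 6 = (1024) + (-320) + (-56) + (6) = 654; answer 654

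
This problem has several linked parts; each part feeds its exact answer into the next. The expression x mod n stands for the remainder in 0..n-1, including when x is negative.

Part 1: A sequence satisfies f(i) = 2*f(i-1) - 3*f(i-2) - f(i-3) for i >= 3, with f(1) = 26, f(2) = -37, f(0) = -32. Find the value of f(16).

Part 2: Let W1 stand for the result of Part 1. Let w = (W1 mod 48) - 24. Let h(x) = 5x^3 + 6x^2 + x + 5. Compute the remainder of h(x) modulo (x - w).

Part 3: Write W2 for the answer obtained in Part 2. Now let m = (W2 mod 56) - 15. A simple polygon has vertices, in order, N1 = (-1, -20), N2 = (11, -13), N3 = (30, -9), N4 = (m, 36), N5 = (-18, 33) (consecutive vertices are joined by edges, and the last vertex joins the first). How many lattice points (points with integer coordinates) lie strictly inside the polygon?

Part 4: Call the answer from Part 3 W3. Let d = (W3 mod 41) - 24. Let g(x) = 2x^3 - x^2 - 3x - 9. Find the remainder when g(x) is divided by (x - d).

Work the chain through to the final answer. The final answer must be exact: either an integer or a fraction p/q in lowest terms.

Part 1: f(3) = 2*(-37) - 3*(26) - 1*(-32) = -120; iterating: f(3)=-120, f(4)=-155, f(5)=87, f(6)=759, f(7)=1412, f(8)=460, f(9)=-4075, f(10)=-10942, f(11)=-10119, f(12)=16663, f(13)=74625, f(14)=109380, f(15)=-21778, f(16)=-446321; answer -446321
Part 2: W1 = -446321; w = 7; remainder = value at the root: 5*(7)^3 + 6*(7)^2 + 1*(7)^1 + 5 = (1715) + (294) + (7) + (5) = 2021; answer 2021
Part 3: W2 = 2021; m = -10; cross terms: (-1*-13 - 11*-20)=233, (11*-9 - 30*-13)=291, (30*36 - -10*-9)=990, (-10*33 - -18*36)=318, (-18*-20 - -1*33)=393; twice the area = |2225| = 2225; area = 2225/2; boundary points = 1 + 1 + 5 + 1 + 1 = 9; strictly interior points = area - boundary/2 + 1 = 1109; answer 1109
Part 4: W3 = 1109; d = -22; remainder = value at the root: 2*(-22)^3 - 1*(-22)^2 - 3*(-22)^1 - 9 = (-21296) + (-484) + (66) + (-9) = -21723; answer -21723

-21723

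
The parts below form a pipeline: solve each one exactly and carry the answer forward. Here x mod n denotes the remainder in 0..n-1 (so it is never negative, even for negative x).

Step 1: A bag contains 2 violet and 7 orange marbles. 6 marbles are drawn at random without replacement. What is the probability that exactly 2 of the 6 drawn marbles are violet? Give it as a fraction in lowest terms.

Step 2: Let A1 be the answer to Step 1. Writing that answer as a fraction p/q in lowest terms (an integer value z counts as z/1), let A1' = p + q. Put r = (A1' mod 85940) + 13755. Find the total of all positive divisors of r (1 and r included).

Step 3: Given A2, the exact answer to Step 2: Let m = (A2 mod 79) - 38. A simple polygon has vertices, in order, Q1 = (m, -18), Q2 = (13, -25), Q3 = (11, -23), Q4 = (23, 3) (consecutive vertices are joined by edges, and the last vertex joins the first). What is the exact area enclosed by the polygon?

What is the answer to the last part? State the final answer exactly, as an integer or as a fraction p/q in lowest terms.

255

Step 1: total draws C(9,6) = 84; favorable C(2,2)*C(7,4) = 35; P = 5/12; answer 5/12
Step 2: A1 = 5/12; threaded value p + q = 17; r = 13772; 13772 = 2^2 * 11 * 313; sigma = (1 + 2 + 4) * (1 + 11) * (1 + 313) = 7 * 12 * 314 = 26376; answer 26376
Step 3: A2 = 26376; m = 31; cross terms: (31*-25 - 13*-18)=-541, (13*-23 - 11*-25)=-24, (11*3 - 23*-23)=562, (23*-18 - 31*3)=-507; twice the area = |-510| = 510; area = 255; answer 255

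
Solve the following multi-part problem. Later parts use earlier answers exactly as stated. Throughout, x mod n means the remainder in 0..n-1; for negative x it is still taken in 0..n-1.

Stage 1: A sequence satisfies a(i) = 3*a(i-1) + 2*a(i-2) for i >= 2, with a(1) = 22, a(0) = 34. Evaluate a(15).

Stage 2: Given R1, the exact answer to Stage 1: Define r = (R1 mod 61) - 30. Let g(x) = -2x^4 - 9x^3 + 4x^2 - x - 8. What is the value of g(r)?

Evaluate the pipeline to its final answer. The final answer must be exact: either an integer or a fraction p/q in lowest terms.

-562438

Stage 1: a(2) = 3*(22) + 2*(34) = 134; iterating: a(2)=134, a(3)=446, a(4)=1606, a(5)=5710, a(6)=20342, a(7)=72446, a(8)=258022, a(9)=918958, a(10)=3272918, a(11)=11656670, a(12)=41515846, a(13)=147860878, a(14)=526614326, a(15)=1875564734; answer 1875564734
Stage 2: R1 = 1875564734; r = 22; -2*(22)^4 - 9*(22)^3 + 4*(22)^2 - 1*(22)^1 - 8 = (-468512) + (-95832) + (1936) + (-22) + (-8) = -562438; answer -562438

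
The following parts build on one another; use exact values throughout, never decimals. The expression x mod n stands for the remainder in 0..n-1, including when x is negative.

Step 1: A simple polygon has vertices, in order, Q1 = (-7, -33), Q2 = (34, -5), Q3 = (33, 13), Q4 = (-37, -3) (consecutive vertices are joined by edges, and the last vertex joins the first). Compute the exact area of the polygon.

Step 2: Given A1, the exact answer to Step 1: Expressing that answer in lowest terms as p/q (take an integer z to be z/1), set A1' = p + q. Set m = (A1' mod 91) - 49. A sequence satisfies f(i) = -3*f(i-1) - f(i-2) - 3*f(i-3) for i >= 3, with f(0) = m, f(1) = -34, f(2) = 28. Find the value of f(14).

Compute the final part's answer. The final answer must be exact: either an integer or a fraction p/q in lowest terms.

Step 1: cross terms: (-7*-5 - 34*-33)=1157, (34*13 - 33*-5)=607, (33*-3 - -37*13)=382, (-37*-33 - -7*-3)=1200; twice the area = |3346| = 3346; area = 1673; answer 1673
Step 2: A1 = 1673; threaded value p + q = 1674; m = -13; f(3) = -3*(28) - 1*(-34) - 3*(-13) = -11; iterating: f(3)=-11, f(4)=107, f(5)=-394, f(6)=1108, f(7)=-3251, f(8)=9827, f(9)=-29554, f(10)=88588, f(11)=-265691, f(12)=797147, f(13)=-2391514, f(14)=7174468; answer 7174468

7174468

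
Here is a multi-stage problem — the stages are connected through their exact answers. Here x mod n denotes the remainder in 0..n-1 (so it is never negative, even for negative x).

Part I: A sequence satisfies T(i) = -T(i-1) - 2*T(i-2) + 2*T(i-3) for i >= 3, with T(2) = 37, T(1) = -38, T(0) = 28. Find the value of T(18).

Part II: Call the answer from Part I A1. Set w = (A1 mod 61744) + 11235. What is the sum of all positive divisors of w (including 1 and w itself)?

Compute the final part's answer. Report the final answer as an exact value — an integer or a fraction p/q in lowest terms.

Part I: T(3) = -1*(37) - 2*(-38) + 2*(28) = 95; iterating: T(3)=95, T(4)=-245, T(5)=129, T(6)=551, T(7)=-1299, T(8)=455, T(9)=3245, T(10)=-6753, T(11)=1173, T(12)=18823, T(13)=-34675, T(14)=-625, T(15)=107621, T(16)=-175721, T(17)=-40771, T(18)=607455; answer 607455
Part II: A1 = 607455; w = 62994; 62994 = 2 * 3 * 10499; sigma = (1 + 2) * (1 + 3) * (1 + 10499) = 3 * 4 * 10500 = 126000; answer 126000

126000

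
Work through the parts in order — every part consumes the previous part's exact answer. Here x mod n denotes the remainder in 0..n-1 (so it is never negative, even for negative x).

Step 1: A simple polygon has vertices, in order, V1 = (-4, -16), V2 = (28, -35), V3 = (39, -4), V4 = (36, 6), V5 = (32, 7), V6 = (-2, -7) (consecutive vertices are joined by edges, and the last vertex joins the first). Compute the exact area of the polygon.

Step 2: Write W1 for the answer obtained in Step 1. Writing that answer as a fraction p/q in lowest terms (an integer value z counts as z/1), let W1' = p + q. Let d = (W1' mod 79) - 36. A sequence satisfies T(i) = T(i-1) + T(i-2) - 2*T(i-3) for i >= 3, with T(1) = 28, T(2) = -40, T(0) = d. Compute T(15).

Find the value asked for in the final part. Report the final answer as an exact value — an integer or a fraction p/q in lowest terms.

Step 1: cross terms: (-4*-35 - 28*-16)=588, (28*-4 - 39*-35)=1253, (39*6 - 36*-4)=378, (36*7 - 32*6)=60, (32*-7 - -2*7)=-210, (-2*-16 - -4*-7)=4; twice the area = |2073| = 2073; area = 2073/2; answer 2073/2
Step 2: W1 = 2073/2; threaded value p + q = 2075; d = -15; T(3) = 1*(-40) + 1*(28) - 2*(-15) = 18; iterating: T(3)=18, T(4)=-78, T(5)=20, T(6)=-94, T(7)=82, T(8)=-52, T(9)=218, T(10)=2, T(11)=324, T(12)=-110, T(13)=210, T(14)=-548, T(15)=-118; answer -118

-118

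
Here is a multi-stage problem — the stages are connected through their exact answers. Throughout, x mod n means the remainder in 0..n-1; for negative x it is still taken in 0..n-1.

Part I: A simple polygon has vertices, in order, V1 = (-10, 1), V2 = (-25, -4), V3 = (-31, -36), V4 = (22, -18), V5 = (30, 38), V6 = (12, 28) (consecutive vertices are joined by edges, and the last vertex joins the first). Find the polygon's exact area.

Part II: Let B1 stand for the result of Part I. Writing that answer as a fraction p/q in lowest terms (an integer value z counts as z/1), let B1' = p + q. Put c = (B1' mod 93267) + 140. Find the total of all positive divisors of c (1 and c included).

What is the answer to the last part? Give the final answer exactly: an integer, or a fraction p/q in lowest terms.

Part I: cross terms: (-10*-4 - -25*1)=65, (-25*-36 - -31*-4)=776, (-31*-18 - 22*-36)=1350, (22*38 - 30*-18)=1376, (30*28 - 12*38)=384, (12*1 - -10*28)=292; twice the area = |4243| = 4243; area = 4243/2; answer 4243/2
Part II: B1 = 4243/2; threaded value p + q = 4245; c = 4385; 4385 = 5 * 877; sigma = (1 + 5) * (1 + 877) = 6 * 878 = 5268; answer 5268

5268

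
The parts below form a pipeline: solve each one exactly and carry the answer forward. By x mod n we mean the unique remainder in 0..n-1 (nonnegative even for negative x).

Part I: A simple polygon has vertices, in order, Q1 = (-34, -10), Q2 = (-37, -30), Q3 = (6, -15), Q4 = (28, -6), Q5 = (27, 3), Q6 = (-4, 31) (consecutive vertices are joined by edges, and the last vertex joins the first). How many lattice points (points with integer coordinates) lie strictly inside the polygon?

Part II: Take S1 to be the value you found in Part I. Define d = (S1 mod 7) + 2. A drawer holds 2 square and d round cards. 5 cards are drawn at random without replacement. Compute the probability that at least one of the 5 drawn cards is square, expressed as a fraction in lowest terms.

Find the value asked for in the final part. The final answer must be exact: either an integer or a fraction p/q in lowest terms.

Part I: cross terms: (-34*-30 - -37*-10)=650, (-37*-15 - 6*-30)=735, (6*-6 - 28*-15)=384, (28*3 - 27*-6)=246, (27*31 - -4*3)=849, (-4*-10 - -34*31)=1094; twice the area = |3958| = 3958; area = 1979; boundary points = 1 + 1 + 1 + 1 + 1 + 1 = 6; strictly interior points = area - boundary/2 + 1 = 1977; answer 1977
Part II: S1 = 1977; d = 5; total draws C(7,5) = 21; complement C(5,5) = 1; favorable 21 - 1 = 20; P = 20/21; answer 20/21

20/21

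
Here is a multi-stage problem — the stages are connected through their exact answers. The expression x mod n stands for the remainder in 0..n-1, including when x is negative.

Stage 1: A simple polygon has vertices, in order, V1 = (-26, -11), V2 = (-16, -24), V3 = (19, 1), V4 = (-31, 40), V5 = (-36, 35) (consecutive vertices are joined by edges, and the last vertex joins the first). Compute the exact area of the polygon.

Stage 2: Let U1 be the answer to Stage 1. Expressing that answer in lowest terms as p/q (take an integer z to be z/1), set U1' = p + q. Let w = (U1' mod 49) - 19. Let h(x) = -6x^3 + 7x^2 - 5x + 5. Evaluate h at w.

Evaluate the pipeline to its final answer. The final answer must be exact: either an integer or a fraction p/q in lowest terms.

Stage 1: cross terms: (-26*-24 - -16*-11)=448, (-16*1 - 19*-24)=440, (19*40 - -31*1)=791, (-31*35 - -36*40)=355, (-36*-11 - -26*35)=1306; twice the area = |3340| = 3340; area = 1670; answer 1670
Stage 2: U1 = 1670; threaded value p + q = 1671; w = -14; -6*(-14)^3 + 7*(-14)^2 - 5*(-14)^1 + 5 = (16464) + (1372) + (70) + (5) = 17911; answer 17911

17911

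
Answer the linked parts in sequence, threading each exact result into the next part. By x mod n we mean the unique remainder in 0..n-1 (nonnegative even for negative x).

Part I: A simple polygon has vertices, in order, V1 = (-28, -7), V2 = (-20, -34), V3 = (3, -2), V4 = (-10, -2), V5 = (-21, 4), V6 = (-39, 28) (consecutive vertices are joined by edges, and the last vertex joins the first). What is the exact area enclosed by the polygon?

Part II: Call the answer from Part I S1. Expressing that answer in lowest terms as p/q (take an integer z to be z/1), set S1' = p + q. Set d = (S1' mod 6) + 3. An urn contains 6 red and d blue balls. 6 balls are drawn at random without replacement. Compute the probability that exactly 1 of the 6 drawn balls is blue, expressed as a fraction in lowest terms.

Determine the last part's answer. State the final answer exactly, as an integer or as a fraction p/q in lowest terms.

Part I: cross terms: (-28*-34 - -20*-7)=812, (-20*-2 - 3*-34)=142, (3*-2 - -10*-2)=-26, (-10*4 - -21*-2)=-82, (-21*28 - -39*4)=-432, (-39*-7 - -28*28)=1057; twice the area = |1471| = 1471; area = 1471/2; answer 1471/2
Part II: S1 = 1471/2; threaded value p + q = 1473; d = 6; total draws C(12,6) = 924; favorable C(6,1)*C(6,5) = 36; P = 3/77; answer 3/77

3/77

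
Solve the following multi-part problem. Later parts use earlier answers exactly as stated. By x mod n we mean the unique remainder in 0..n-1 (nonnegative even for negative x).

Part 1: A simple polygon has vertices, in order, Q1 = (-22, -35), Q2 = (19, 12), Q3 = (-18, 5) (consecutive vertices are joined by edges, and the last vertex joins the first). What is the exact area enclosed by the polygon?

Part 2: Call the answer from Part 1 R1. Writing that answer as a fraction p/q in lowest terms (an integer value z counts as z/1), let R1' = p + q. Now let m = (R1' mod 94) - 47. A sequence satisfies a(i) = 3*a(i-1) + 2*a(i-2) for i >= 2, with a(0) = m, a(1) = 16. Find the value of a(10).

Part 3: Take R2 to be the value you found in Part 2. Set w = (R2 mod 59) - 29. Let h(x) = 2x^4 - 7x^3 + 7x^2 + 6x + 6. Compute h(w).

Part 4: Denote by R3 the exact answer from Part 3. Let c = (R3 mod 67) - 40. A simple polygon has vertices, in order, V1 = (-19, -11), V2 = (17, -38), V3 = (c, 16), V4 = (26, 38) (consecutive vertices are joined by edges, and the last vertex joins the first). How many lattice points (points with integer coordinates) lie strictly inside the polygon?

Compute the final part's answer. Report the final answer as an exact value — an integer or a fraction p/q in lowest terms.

861

Part 1: cross terms: (-22*12 - 19*-35)=401, (19*5 - -18*12)=311, (-18*-35 - -22*5)=740; twice the area = |1452| = 1452; area = 726; answer 726
Part 2: R1 = 726; threaded value p + q = 727; m = 22; a(2) = 3*(16) + 2*(22) = 92; iterating: a(2)=92, a(3)=308, a(4)=1108, a(5)=3940, a(6)=14036, a(7)=49988, a(8)=178036, a(9)=634084, a(10)=2258324; answer 2258324
Part 3: R2 = 2258324; w = 11; 2*(11)^4 - 7*(11)^3 + 7*(11)^2 + 6*(11)^1 + 6 = (29282) + (-9317) + (847) + (66) + (6) = 20884; answer 20884
Part 4: R3 = 20884; c = 7; cross terms: (-19*-38 - 17*-11)=909, (17*16 - 7*-38)=538, (7*38 - 26*16)=-150, (26*-11 - -19*38)=436; twice the area = |1733| = 1733; area = 1733/2; boundary points = 9 + 2 + 1 + 1 = 13; strictly interior points = area - boundary/2 + 1 = 861; answer 861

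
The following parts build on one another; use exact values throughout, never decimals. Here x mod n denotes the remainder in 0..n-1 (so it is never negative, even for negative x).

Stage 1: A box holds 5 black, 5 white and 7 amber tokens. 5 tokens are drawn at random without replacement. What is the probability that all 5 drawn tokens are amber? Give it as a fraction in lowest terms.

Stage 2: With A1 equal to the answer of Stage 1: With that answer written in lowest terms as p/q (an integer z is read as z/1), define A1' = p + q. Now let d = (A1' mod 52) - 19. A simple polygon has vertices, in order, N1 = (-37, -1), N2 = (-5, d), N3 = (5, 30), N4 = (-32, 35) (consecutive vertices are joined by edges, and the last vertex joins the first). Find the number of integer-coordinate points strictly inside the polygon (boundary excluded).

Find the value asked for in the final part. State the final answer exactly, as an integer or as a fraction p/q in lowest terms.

Stage 1: total draws C(17,5) = 6188; favorable C(7,5) = 21; P = 3/884; answer 3/884
Stage 2: A1 = 3/884; threaded value p + q = 887; d = -16; cross terms: (-37*-16 - -5*-1)=587, (-5*30 - 5*-16)=-70, (5*35 - -32*30)=1135, (-32*-1 - -37*35)=1327; twice the area = |2979| = 2979; area = 2979/2; boundary points = 1 + 2 + 1 + 1 = 5; strictly interior points = area - boundary/2 + 1 = 1488; answer 1488

1488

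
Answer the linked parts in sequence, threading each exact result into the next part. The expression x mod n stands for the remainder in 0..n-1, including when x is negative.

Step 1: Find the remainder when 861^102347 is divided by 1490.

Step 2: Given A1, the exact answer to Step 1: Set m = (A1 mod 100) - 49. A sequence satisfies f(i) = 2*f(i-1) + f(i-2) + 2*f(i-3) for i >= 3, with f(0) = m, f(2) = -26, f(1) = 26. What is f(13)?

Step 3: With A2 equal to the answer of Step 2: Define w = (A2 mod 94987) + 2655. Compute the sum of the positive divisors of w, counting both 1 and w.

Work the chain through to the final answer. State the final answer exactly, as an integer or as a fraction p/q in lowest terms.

Step 1: squarings mod 1490: 861^1=861, 861^2=791, 861^4=1371, 861^8=751, 861^16=781, 861^32=551, 861^64=1131, 861^128=741, 861^256=761, 861^512=1001, 861^1024=721, 861^2048=1321, 861^4096=251, 861^8192=421, 861^16384=1421, 861^32768=291, 861^65536=1241; 861^102347 = 861^1 * 861^2 * 861^8 * 861^64 * 861^128 * 861^256 * 861^512 * 861^1024 * 861^2048 * 861^32768 * 861^65536 = 351 (mod 1490); answer 351
Step 2: A1 = 351; m = 2; f(3) = 2*(-26) + 1*(26) + 2*(2) = -22; iterating: f(3)=-22, f(4)=-18, f(5)=-110, f(6)=-282, f(7)=-710, f(8)=-1922, f(9)=-5118, f(10)=-13578, f(11)=-36118, f(12)=-96050, f(13)=-255374; answer -255374
Step 3: A2 = -255374; w = 32242; 32242 = 2 * 7^3 * 47; sigma = (1 + 2) * (1 + 7 + 49 + 343) * (1 + 47) = 3 * 400 * 48 = 57600; answer 57600

57600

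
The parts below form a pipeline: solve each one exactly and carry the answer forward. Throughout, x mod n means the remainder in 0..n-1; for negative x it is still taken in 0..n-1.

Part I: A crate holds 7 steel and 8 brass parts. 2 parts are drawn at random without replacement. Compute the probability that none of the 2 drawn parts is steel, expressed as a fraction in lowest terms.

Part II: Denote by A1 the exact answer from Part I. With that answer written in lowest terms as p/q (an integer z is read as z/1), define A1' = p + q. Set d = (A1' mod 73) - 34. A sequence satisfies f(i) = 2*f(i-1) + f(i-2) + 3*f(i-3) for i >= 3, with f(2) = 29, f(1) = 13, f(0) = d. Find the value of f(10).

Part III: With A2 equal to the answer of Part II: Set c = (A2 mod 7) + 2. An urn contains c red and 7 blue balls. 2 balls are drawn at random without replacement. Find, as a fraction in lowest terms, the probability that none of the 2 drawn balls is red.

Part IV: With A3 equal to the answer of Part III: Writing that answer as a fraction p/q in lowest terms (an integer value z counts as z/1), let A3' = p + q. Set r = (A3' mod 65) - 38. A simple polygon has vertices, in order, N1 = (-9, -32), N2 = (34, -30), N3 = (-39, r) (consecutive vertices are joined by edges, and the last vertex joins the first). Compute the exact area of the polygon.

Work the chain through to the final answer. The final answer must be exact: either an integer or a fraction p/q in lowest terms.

374

Part I: total draws C(15,2) = 105; favorable C(8,2) = 28; P = 4/15; answer 4/15
Part II: A1 = 4/15; threaded value p + q = 19; d = -15; f(3) = 2*(29) + 1*(13) + 3*(-15) = 26; iterating: f(3)=26, f(4)=120, f(5)=353, f(6)=904, f(7)=2521, f(8)=7005, f(9)=19243, f(10)=53054; answer 53054
Part III: A2 = 53054; c = 3; total draws C(10,2) = 45; favorable C(7,2) = 21; P = 7/15; answer 7/15
Part IV: A3 = 7/15; threaded value p + q = 22; r = -16; cross terms: (-9*-30 - 34*-32)=1358, (34*-16 - -39*-30)=-1714, (-39*-32 - -9*-16)=1104; twice the area = |748| = 748; area = 374; answer 374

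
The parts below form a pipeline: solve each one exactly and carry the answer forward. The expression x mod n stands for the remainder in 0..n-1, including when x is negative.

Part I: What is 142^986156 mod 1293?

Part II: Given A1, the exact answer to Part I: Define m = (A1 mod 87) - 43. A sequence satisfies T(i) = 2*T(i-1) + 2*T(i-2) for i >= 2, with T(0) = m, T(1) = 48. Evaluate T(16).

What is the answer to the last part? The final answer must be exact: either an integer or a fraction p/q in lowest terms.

145712640

Part I: squarings mod 1293: 142^1=142, 142^2=769, 142^4=460, 142^8=841, 142^16=10, 142^32=100, 142^64=949, 142^128=673, 142^256=379, 142^512=118, 142^1024=994, 142^2048=184, 142^4096=238, 142^8192=1045, 142^16384=733, 142^32768=694, 142^65536=640, 142^131072=1012, 142^262144=88, 142^524288=1279; 142^986156 = 142^4 * 142^8 * 142^32 * 142^1024 * 142^2048 * 142^65536 * 142^131072 * 142^262144 * 142^524288 = 223 (mod 1293); answer 223
Part II: A1 = 223; m = 6; T(2) = 2*(48) + 2*(6) = 108; iterating: T(2)=108, T(3)=312, T(4)=840, T(5)=2304, T(6)=6288, T(7)=17184, T(8)=46944, T(9)=128256, T(10)=350400, T(11)=957312, T(12)=2615424, T(13)=7145472, T(14)=19521792, T(15)=53334528, T(16)=145712640; answer 145712640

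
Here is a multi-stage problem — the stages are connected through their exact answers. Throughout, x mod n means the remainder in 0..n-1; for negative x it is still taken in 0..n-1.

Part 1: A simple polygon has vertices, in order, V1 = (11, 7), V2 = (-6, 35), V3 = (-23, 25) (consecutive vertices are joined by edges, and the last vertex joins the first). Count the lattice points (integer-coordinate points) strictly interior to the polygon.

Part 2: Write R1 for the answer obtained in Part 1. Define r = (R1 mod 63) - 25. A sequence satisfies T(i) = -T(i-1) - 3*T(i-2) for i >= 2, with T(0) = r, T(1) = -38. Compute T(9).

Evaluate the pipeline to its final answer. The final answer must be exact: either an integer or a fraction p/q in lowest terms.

4702

Part 1: cross terms: (11*35 - -6*7)=427, (-6*25 - -23*35)=655, (-23*7 - 11*25)=-436; twice the area = |646| = 646; area = 323; boundary points = 1 + 1 + 2 = 4; strictly interior points = area - boundary/2 + 1 = 322; answer 322
Part 2: R1 = 322; r = -18; T(2) = -1*(-38) - 3*(-18) = 92; iterating: T(2)=92, T(3)=22, T(4)=-298, T(5)=232, T(6)=662, T(7)=-1358, T(8)=-628, T(9)=4702; answer 4702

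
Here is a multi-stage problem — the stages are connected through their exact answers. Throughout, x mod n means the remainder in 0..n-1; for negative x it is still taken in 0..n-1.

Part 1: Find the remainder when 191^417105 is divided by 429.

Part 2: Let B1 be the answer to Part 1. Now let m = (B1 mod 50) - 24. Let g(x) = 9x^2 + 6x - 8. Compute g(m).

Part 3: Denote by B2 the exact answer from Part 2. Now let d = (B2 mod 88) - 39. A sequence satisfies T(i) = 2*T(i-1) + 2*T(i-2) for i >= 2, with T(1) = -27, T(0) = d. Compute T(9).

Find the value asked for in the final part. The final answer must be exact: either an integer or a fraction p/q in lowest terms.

-123440

Part 1: squarings mod 429: 191^1=191, 191^2=16, 191^4=256, 191^8=328, 191^16=334, 191^32=16, 191^64=256, 191^128=328, 191^256=334, 191^512=16, 191^1024=256, 191^2048=328, 191^4096=334, 191^8192=16, 191^16384=256, 191^32768=328, 191^65536=334, 191^131072=16, 191^262144=256; 191^417105 = 191^1 * 191^16 * 191^64 * 191^256 * 191^1024 * 191^2048 * 191^4096 * 191^16384 * 191^131072 * 191^262144 = 287 (mod 429); answer 287
Part 2: B1 = 287; m = 13; 9*(13)^2 + 6*(13)^1 - 8 = (1521) + (78) + (-8) = 1591; answer 1591
Part 3: B2 = 1591; d = -32; T(2) = 2*(-27) + 2*(-32) = -118; iterating: T(2)=-118, T(3)=-290, T(4)=-816, T(5)=-2212, T(6)=-6056, T(7)=-16536, T(8)=-45184, T(9)=-123440; answer -123440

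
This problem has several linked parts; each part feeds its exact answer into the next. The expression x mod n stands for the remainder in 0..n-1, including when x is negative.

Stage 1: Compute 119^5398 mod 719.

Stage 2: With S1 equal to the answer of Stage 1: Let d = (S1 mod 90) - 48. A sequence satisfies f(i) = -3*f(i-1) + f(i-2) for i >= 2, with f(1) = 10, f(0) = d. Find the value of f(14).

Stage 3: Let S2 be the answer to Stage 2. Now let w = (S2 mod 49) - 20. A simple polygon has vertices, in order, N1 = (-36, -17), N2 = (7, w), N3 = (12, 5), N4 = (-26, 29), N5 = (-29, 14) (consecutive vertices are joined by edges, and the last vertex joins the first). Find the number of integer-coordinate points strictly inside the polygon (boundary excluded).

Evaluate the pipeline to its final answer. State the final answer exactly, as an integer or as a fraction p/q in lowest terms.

Stage 1: squarings mod 719: 119^1=119, 119^2=500, 119^4=507, 119^8=366, 119^16=222, 119^32=392, 119^64=517, 119^128=540, 119^256=405, 119^512=93, 119^1024=21, 119^2048=441, 119^4096=351; 119^5398 = 119^2 * 119^4 * 119^16 * 119^256 * 119^1024 * 119^4096 = 50 (mod 719); answer 50
Stage 2: S1 = 50; d = 2; f(2) = -3*(10) + 1*(2) = -28; iterating: f(2)=-28, f(3)=94, f(4)=-310, f(5)=1024, f(6)=-3382, f(7)=11170, f(8)=-36892, f(9)=121846, f(10)=-402430, f(11)=1329136, f(12)=-4389838, f(13)=14498650, f(14)=-47885788; answer -47885788
Stage 3: S2 = -47885788; w = -19; cross terms: (-36*-19 - 7*-17)=803, (7*5 - 12*-19)=263, (12*29 - -26*5)=478, (-26*14 - -29*29)=477, (-29*-17 - -36*14)=997; twice the area = |3018| = 3018; area = 1509; boundary points = 1 + 1 + 2 + 3 + 1 = 8; strictly interior points = area - boundary/2 + 1 = 1506; answer 1506

1506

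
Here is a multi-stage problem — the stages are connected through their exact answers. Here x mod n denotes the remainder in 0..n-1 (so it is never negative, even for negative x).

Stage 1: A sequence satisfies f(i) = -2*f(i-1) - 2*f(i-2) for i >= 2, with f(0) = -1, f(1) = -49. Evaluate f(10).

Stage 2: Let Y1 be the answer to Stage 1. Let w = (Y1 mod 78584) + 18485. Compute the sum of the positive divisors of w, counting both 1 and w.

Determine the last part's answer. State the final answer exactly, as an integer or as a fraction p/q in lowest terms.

Stage 1: f(2) = -2*(-49) - 2*(-1) = 100; iterating: f(2)=100, f(3)=-102, f(4)=4, f(5)=196, f(6)=-400, f(7)=408, f(8)=-16, f(9)=-784, f(10)=1600; answer 1600
Stage 2: Y1 = 1600; w = 20085; 20085 = 3 * 5 * 13 * 103; sigma = (1 + 3) * (1 + 5) * (1 + 13) * (1 + 103) = 4 * 6 * 14 * 104 = 34944; answer 34944

34944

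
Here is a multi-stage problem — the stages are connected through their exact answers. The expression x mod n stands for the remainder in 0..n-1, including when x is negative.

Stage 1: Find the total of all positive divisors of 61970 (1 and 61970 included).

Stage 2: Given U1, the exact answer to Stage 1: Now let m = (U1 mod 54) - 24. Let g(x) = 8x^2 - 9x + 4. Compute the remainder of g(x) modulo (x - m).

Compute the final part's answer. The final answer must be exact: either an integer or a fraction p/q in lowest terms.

4828

Stage 1: 61970 = 2 * 5 * 6197; sigma = (1 + 2) * (1 + 5) * (1 + 6197) = 3 * 6 * 6198 = 111564; answer 111564
Stage 2: U1 = 111564; m = -24; remainder = value at the root: 8*(-24)^2 - 9*(-24)^1 + 4 = (4608) + (216) + (4) = 4828; answer 4828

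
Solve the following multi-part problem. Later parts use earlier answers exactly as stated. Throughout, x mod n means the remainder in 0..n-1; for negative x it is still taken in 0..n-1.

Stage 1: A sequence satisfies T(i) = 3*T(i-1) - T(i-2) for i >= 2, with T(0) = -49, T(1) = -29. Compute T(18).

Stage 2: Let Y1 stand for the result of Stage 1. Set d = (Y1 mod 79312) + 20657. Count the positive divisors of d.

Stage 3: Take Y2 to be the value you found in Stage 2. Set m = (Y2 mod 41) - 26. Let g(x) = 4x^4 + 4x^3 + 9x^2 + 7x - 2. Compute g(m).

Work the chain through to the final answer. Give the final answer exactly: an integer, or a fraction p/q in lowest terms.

Stage 1: T(2) = 3*(-29) - 1*(-49) = -38; iterating: T(2)=-38, T(3)=-85, T(4)=-217, T(5)=-566, T(6)=-1481, T(7)=-3877, T(8)=-10150, T(9)=-26573, T(10)=-69569, T(11)=-182134, T(12)=-476833, T(13)=-1248365, T(14)=-3268262, T(15)=-8556421, T(16)=-22401001, T(17)=-58646582, T(18)=-153538745; answer -153538745
Stage 2: Y1 = -153538745; d = 29944; 29944 = 2^3 * 19 * 197; number of divisors = (3+1) * (1+1) * (1+1) = 16; answer 16
Stage 3: Y2 = 16; m = -10; 4*(-10)^4 + 4*(-10)^3 + 9*(-10)^2 + 7*(-10)^1 - 2 = (40000) + (-4000) + (900) + (-70) + (-2) = 36828; answer 36828

36828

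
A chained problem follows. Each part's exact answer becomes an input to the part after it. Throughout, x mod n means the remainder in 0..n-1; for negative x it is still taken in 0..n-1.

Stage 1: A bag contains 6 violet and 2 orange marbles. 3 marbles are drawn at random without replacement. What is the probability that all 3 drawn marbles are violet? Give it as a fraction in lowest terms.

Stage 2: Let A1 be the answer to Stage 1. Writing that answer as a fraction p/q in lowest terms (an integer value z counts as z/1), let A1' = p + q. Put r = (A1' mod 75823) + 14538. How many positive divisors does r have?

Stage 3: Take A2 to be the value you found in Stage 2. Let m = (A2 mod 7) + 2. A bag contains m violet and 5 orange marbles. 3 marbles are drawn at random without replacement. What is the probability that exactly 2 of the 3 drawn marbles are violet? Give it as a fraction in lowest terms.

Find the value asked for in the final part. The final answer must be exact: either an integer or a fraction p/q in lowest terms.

Stage 1: total draws C(8,3) = 56; favorable C(6,3) = 20; P = 5/14; answer 5/14
Stage 2: A1 = 5/14; threaded value p + q = 19; r = 14557; 14557 is prime, so its only divisors are 1 and 14557; count = 2; answer 2
Stage 3: A2 = 2; m = 4; total draws C(9,3) = 84; favorable C(4,2)*C(5,1) = 30; P = 5/14; answer 5/14

5/14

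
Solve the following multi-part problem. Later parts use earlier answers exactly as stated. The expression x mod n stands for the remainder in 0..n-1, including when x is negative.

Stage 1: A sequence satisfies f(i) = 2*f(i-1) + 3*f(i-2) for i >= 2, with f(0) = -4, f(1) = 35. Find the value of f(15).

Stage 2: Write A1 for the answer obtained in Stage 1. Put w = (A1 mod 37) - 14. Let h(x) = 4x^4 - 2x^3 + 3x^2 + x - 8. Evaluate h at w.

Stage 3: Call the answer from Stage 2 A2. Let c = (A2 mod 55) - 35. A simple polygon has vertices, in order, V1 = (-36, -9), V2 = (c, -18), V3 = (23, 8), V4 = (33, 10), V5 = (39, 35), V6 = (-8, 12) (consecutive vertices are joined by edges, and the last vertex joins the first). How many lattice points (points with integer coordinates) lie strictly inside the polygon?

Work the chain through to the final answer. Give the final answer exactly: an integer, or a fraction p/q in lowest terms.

Stage 1: f(2) = 2*(35) + 3*(-4) = 58; iterating: f(2)=58, f(3)=221, f(4)=616, f(5)=1895, f(6)=5638, f(7)=16961, f(8)=50836, f(9)=152555, f(10)=457618, f(11)=1372901, f(12)=4118656, f(13)=12356015, f(14)=37067998, f(15)=111204041; answer 111204041
Stage 2: A1 = 111204041; w = 9; 4*(9)^4 - 2*(9)^3 + 3*(9)^2 + 1*(9)^1 - 8 = (26244) + (-1458) + (243) + (9) + (-8) = 25030; answer 25030
Stage 3: A2 = 25030; c = -30; cross terms: (-36*-18 - -30*-9)=378, (-30*8 - 23*-18)=174, (23*10 - 33*8)=-34, (33*35 - 39*10)=765, (39*12 - -8*35)=748, (-8*-9 - -36*12)=504; twice the area = |2535| = 2535; area = 2535/2; boundary points = 3 + 1 + 2 + 1 + 1 + 7 = 15; strictly interior points = area - boundary/2 + 1 = 1261; answer 1261

1261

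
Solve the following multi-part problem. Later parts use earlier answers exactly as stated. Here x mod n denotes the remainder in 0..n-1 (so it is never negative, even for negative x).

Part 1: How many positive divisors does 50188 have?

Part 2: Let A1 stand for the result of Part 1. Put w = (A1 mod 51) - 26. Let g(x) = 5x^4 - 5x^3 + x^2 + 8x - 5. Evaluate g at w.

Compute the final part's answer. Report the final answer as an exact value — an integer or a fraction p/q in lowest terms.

Part 1: 50188 = 2^2 * 12547; number of divisors = (2+1) * (1+1) = 6; answer 6
Part 2: A1 = 6; w = -20; 5*(-20)^4 - 5*(-20)^3 + 1*(-20)^2 + 8*(-20)^1 - 5 = (800000) + (40000) + (400) + (-160) + (-5) = 840235; answer 840235

840235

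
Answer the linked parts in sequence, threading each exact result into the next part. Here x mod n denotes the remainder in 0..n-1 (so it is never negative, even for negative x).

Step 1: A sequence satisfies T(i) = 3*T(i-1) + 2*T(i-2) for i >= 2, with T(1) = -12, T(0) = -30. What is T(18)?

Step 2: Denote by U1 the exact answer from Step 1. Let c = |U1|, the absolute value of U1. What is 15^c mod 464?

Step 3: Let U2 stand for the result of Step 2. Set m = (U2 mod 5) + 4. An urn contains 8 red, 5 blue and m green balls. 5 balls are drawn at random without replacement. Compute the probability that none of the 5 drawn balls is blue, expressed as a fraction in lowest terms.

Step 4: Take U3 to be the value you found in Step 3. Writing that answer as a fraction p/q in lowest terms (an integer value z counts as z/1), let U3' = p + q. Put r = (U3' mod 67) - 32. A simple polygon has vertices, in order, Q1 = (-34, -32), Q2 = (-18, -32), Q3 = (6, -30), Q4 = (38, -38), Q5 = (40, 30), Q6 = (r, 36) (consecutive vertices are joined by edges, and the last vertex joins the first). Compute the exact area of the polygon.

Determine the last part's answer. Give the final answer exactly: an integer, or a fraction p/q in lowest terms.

4019

Step 1: T(2) = 3*(-12) + 2*(-30) = -96; iterating: T(2)=-96, T(3)=-312, T(4)=-1128, T(5)=-4008, T(6)=-14280, T(7)=-50856, T(8)=-181128, T(9)=-645096, T(10)=-2297544, T(11)=-8182824, T(12)=-29143560, T(13)=-103796328, T(14)=-369676104, T(15)=-1316620968, T(16)=-4689215112, T(17)=-16700887272, T(18)=-59481092040; answer -59481092040
Step 2: U1 = -59481092040; c = 59481092040; squarings mod 464: 15^1=15, 15^2=225, 15^4=49, 15^8=81, 15^16=65, 15^32=49, 15^64=81, 15^128=65, 15^256=49, 15^512=81, 15^1024=65, 15^2048=49, 15^4096=81, 15^8192=65, 15^16384=49, 15^32768=81, 15^65536=65, 15^131072=49, 15^262144=81, 15^524288=65, 15^1048576=49, 15^2097152=81, 15^4194304=65, 15^8388608=49, 15^16777216=81, 15^33554432=65, 15^67108864=49, 15^134217728=81, 15^268435456=65, 15^536870912=49, 15^1073741824=81, 15^2147483648=65, 15^4294967296=49, 15^8589934592=81, 15^17179869184=65, 15^34359738368=49; 15^59481092040 = 15^8 * 15^64 * 15^128 * 15^256 * 15^512 * 15^1024 * 15^2048 * 15^8192 * 15^16384 * 15^65536 * 15^524288 * 15^1048576 * 15^4194304 * 15^16777216 * 15^134217728 * 15^268435456 * 15^1073741824 * 15^2147483648 * 15^4294967296 * 15^17179869184 * 15^34359738368 = 401 (mod 464); answer 401
Step 3: U2 = 401; m = 5; total draws C(18,5) = 8568; favorable C(13,5) = 1287; P = 143/952; answer 143/952
Step 4: U3 = 143/952; threaded value p + q = 1095; r = -9; cross terms: (-34*-32 - -18*-32)=512, (-18*-30 - 6*-32)=732, (6*-38 - 38*-30)=912, (38*30 - 40*-38)=2660, (40*36 - -9*30)=1710, (-9*-32 - -34*36)=1512; twice the area = |8038| = 8038; area = 4019; answer 4019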